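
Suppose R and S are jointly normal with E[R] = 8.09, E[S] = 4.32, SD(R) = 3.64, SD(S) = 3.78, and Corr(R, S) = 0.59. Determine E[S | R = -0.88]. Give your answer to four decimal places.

For a bivariate normal, E[S | R=x] = μ_S + ρ·(σ_S/σ_R)·(x − μ_R).
E[S | R=-0.88] = 4.32 + (0.59)·(3.78/3.64)·(-0.88 − (8.09)) = 4.32 + (0.61269231)·(-8.97) = -1.1759.

-1.1759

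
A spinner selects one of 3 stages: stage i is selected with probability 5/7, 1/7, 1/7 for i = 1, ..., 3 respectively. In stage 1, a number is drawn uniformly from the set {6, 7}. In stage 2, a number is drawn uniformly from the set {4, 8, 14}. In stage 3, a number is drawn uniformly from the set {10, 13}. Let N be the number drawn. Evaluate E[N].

158/21

E[N | stage 1] = (6+7)/2 = 13/2.
E[N | stage 2] = (4+8+14)/3 = 26/3.
E[N | stage 3] = (10+13)/2 = 23/2.
E[N] = (5/7)·(13/2) + (1/7)·(26/3) + (1/7)·(23/2) = 158/21.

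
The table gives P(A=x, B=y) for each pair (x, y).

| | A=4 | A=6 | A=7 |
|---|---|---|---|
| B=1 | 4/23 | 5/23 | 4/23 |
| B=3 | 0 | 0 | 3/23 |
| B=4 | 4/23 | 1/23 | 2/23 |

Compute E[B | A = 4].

P(A = 4) = 8/23.
Summing B·P(A=x,B=y) over the conditioning event gives 20/23.
E[B | A = 4] = (20/23) / (8/23) = 5/2.

5/2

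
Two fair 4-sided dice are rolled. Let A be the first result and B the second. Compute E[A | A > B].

10/3

Outcomes with A > B: (2,1), (3,1), (3,2), (4,1), (4,2), (4,3), each with probability 1/16.
E[A | A > B] = (2 + 3 + 3 + 4 + 4 + 4) / 6 = 10/3.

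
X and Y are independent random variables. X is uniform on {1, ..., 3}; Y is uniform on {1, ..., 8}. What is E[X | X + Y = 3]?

Outcomes with X + Y = 3: (1,2), (2,1), each with probability 1/24.
E[X | X + Y = 3] = (1 + 2) / 2 = 3/2.

3/2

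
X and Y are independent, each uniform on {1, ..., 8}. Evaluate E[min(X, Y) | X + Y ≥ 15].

Outcomes with X + Y ≥ 15: (7,8), (8,7), (8,8), each with probability 1/64.
E[min(X, Y) | X + Y ≥ 15] = (7 + 7 + 8) / 3 = 22/3.

22/3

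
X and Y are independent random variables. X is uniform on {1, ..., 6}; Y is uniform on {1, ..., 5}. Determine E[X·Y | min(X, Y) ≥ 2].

14

P(min(X, Y) ≥ 2) = 2/3.
Summing XY·P(x,y) over outcomes with min(X, Y) ≥ 2 gives 28/3.
E[X·Y | min(X, Y) ≥ 2] = (28/3) / (2/3) = 14.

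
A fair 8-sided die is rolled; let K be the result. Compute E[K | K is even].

5

Given K is even, K is equally likely to be any of {2, 4, 6, 8}.
E[K | K is even] = (2 + 4 + 6 + 8) / 4 = 5.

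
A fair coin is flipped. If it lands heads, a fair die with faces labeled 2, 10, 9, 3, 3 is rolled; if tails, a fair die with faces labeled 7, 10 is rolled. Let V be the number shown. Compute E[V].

E[V | heads] = (2+10+9+3+3)/5 = 27/5.
E[V | tails] = (7+10)/2 = 17/2.
By the law of total expectation,
E[V] = (1/2)·(27/5) + (1/2)·(17/2) = 139/20.

139/20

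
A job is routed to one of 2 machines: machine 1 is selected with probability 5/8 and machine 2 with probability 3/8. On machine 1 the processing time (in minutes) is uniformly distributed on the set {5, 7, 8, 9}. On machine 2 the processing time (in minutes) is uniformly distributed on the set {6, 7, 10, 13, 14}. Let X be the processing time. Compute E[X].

265/32

E[X | machine 1] = (5+7+8+9)/4 = 29/4.
E[X | machine 2] = (6+7+10+13+14)/5 = 10.
By the law of total expectation,
E[X] = (5/8)·(29/4) + (3/8)·(10) = 265/32.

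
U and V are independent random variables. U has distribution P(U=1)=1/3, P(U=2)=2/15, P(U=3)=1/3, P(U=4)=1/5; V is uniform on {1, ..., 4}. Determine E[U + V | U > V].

P(U > V) = 7/20.
Summing (U+V)·P(x,y) over outcomes with U > V gives 7/4.
E[U + V | U > V] = (7/4) / (7/20) = 5.

5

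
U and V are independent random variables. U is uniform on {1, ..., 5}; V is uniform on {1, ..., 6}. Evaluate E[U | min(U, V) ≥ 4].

9/2

Outcomes with min(U, V) ≥ 4: (4,4), (4,5), (4,6), (5,4), (5,5), (5,6), each with probability 1/30.
E[U | min(U, V) ≥ 4] = (4 + 4 + 4 + 5 + 5 + 5) / 6 = 9/2.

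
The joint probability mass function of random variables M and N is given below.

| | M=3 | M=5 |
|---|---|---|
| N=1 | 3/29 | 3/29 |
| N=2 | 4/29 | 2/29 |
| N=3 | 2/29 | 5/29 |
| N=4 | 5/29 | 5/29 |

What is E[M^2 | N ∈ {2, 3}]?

P(N ∈ {2, 3}) = 13/29.
Σ M^2·P over the event = 9·(4/29) + 9·(2/29) + 25·(2/29) + 25·(5/29) = 229/29.
E[M^2 | N ∈ {2, 3}] = (229/29) / (13/29) = 229/13.

229/13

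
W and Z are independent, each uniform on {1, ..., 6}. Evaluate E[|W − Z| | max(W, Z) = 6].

P(max(W, Z) = 6) = 11/36.
Summing |W−Z|·P(x,y) over outcomes with max(W, Z) = 6 gives 5/6.
E[|W − Z| | max(W, Z) = 6] = (5/6) / (11/36) = 30/11.

30/11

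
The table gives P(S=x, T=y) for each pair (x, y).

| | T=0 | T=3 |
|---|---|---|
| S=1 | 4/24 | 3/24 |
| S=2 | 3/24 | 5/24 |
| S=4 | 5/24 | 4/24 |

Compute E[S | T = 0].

5/2

P(T = 0) = 1/2.
Σ S·P over the event = 1·(4/24) + 2·(3/24) + 4·(5/24) = 5/4.
E[S | T = 0] = (5/4) / (1/2) = 5/2.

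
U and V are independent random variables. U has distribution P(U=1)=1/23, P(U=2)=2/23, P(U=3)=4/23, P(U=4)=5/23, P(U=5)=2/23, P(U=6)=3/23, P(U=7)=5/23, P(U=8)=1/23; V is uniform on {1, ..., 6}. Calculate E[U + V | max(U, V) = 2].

P(max(U, V) = 2) = 5/138.
Summing (U+V)·P(x,y) over outcomes with max(U, V) = 2 gives 17/138.
E[U + V | max(U, V) = 2] = (17/138) / (5/138) = 17/5.

17/5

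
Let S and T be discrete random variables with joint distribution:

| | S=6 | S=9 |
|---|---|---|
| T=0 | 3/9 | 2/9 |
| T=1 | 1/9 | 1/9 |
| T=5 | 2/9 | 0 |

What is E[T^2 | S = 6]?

17/2

P(S = 6) = 2/3.
Σ T^2·P over the event = 0·(3/9) + 1·(1/9) + 25·(2/9) = 17/3.
E[T^2 | S = 6] = (17/3) / (2/3) = 17/2.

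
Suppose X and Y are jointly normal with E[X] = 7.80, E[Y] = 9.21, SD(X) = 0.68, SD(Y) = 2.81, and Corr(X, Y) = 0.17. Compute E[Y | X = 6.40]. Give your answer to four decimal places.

The regression of Y on X has slope ρ·σ_Y/σ_X and passes through (μ_X, μ_Y).
E[Y | X=6.40] = 9.21 + (0.17)·(2.81/0.68)·(6.40 − (7.80)) = 9.21 + (0.7025)·(-1.4) = 8.2265.

8.2265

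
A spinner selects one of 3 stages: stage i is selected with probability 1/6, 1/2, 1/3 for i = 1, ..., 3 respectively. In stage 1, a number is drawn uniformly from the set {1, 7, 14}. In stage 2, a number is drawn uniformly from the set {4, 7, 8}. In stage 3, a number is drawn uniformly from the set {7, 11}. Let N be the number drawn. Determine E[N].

E[N | stage 1] = (1+7+14)/3 = 22/3.
E[N | stage 2] = (4+7+8)/3 = 19/3.
E[N | stage 3] = (7+11)/2 = 9.
By the law of total expectation,
E[N] = (1/6)·(22/3) + (1/2)·(19/3) + (1/3)·(9) = 133/18.

133/18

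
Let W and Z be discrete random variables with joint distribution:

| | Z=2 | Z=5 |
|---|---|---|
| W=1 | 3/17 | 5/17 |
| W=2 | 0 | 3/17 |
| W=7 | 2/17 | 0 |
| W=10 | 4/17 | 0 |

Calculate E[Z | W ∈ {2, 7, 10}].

P(W ∈ {2, 7, 10}) = 9/17.
Summing Z·P(W=x,Z=y) over the conditioning event gives 27/17.
E[Z | W ∈ {2, 7, 10}] = (27/17) / (9/17) = 3.

3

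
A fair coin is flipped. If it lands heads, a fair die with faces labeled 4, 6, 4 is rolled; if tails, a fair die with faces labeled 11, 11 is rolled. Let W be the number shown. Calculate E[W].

47/6

E[W | heads] = (4+6+4)/3 = 14/3.
E[W | tails] = (11+11)/2 = 11.
E[W] = (1/2)·(14/3) + (1/2)·(11) = 47/6.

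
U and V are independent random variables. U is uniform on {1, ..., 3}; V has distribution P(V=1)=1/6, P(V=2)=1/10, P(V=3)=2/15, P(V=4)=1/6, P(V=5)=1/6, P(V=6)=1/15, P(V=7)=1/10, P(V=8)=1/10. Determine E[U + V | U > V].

50/13

P(U > V) = 13/90.
Summing (U+V)·P(x,y) over outcomes with U > V gives 5/9.
E[U + V | U > V] = (5/9) / (13/90) = 50/13.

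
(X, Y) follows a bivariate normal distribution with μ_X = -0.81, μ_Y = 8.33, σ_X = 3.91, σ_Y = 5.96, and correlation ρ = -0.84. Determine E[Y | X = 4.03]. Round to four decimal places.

The regression of Y on X has slope ρ·σ_Y/σ_X and passes through (μ_X, μ_Y).
E[Y | X=4.03] = 8.33 + (-0.84)·(5.96/3.91)·(4.03 − (-0.81)) = 8.33 + (-1.28041)·(4.84) = 2.1328.

2.1328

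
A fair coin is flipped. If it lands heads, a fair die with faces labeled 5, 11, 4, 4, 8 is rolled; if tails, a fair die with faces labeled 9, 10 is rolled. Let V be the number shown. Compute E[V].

159/20

E[V | heads] = (5+11+4+4+8)/5 = 32/5.
E[V | tails] = (9+10)/2 = 19/2.
E[V] = (1/2)·(32/5) + (1/2)·(19/2) = 159/20.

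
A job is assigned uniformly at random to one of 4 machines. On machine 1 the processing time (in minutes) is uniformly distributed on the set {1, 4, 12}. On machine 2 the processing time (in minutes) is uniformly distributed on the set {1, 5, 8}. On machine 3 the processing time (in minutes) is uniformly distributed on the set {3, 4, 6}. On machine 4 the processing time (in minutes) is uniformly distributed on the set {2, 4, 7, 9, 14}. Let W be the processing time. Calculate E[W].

E[W | machine 1] = (1+4+12)/3 = 17/3.
E[W | machine 2] = (1+5+8)/3 = 14/3.
E[W | machine 3] = (3+4+6)/3 = 13/3.
E[W | machine 4] = (2+4+7+9+14)/5 = 36/5.
By the law of total expectation,
E[W] = (1/4)·(17/3) + (1/4)·(14/3) + (1/4)·(13/3) + (1/4)·(36/5) = 82/15.

82/15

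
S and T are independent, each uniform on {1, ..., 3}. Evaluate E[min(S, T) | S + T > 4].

7/3

Outcomes with S + T > 4: (2,3), (3,2), (3,3), each with probability 1/9.
E[min(S, T) | S + T > 4] = (2 + 2 + 3) / 3 = 7/3.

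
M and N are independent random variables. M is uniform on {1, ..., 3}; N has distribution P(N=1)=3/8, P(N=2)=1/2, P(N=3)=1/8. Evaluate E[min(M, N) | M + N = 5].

2

P(M + N = 5) = 5/24.
Summing min(M,N)·P(x,y) over outcomes with M + N = 5 gives 5/12.
E[min(M, N) | M + N = 5] = (5/12) / (5/24) = 2.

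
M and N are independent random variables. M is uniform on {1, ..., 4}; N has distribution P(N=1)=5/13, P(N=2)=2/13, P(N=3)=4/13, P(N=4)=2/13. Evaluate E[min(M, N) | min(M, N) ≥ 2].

31/12

P(min(M, N) ≥ 2) = 6/13.
Summing min(M,N)·P(x,y) over outcomes with min(M, N) ≥ 2 gives 31/26.
E[min(M, N) | min(M, N) ≥ 2] = (31/26) / (6/13) = 31/12.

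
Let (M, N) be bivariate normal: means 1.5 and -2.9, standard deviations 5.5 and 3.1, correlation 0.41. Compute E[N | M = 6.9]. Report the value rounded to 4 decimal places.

For a bivariate normal, E[N | M=x] = μ_N + ρ·(σ_N/σ_M)·(x − μ_M).
E[N | M=6.9] = -2.9 + (0.41)·(3.1/5.5)·(6.9 − (1.5)) = -2.9 + (0.23109)·(5.4) = -1.6521.

-1.6521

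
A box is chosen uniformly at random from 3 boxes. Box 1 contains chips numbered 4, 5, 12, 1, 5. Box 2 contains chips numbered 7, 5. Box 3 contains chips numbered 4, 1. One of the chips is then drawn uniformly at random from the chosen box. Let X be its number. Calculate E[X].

139/30

E[X | box 1] = (4+5+12+1+5)/5 = 27/5.
E[X | box 2] = (7+5)/2 = 6.
E[X | box 3] = (4+1)/2 = 5/2.
E[X] = (1/3)·(27/5) + (1/3)·(6) + (1/3)·(5/2) = 139/30.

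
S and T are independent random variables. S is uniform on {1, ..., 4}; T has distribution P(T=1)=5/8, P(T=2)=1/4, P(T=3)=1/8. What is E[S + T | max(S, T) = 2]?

29/9

P(max(S, T) = 2) = 9/32.
Summing (S+T)·P(x,y) over outcomes with max(S, T) = 2 gives 29/32.
E[S + T | max(S, T) = 2] = (29/32) / (9/32) = 29/9.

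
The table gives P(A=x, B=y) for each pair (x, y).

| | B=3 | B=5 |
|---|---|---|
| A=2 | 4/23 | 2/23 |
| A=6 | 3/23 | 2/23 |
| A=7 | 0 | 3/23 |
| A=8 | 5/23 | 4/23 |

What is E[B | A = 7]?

P(A = 7) = 3/23.
Σ B·P over the event = 5·(3/23) = 15/23.
E[B | A = 7] = (15/23) / (3/23) = 5.

5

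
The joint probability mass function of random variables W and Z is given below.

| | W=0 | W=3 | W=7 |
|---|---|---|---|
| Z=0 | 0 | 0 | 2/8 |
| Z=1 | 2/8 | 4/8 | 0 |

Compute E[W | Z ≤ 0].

7

P(Z ≤ 0) = 1/4.
Σ W·P over the event = 7·(2/8) = 7/4.
E[W | Z ≤ 0] = (7/4) / (1/4) = 7.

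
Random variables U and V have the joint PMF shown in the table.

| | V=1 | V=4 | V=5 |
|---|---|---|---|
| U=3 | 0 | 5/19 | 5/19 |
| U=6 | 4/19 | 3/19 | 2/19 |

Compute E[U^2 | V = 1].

36

P(V = 1) = 4/19.
Σ U^2·P over the event = 36·(4/19) = 144/19.
E[U^2 | V = 1] = (144/19) / (4/19) = 36.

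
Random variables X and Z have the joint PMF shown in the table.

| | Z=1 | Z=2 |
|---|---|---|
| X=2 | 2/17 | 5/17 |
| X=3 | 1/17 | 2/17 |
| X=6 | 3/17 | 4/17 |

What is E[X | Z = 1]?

P(Z = 1) = 6/17.
Σ X·P over the event = 2·(2/17) + 3·(1/17) + 6·(3/17) = 25/17.
E[X | Z = 1] = (25/17) / (6/17) = 25/6.

25/6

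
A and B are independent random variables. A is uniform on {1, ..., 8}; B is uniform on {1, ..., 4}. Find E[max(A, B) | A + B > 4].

P(A + B > 4) = 13/16.
Summing max(A,B)·P(x,y) over outcomes with A + B > 4 gives 141/32.
E[max(A, B) | A + B > 4] = (141/32) / (13/16) = 141/26.

141/26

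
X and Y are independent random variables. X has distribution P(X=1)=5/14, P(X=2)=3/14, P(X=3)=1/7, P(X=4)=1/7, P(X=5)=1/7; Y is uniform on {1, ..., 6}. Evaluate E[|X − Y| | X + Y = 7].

P(X + Y = 7) = 1/6.
Summing |X−Y|·P(x,y) over outcomes with X + Y = 7 gives 11/21.
E[|X − Y| | X + Y = 7] = (11/21) / (1/6) = 22/7.

22/7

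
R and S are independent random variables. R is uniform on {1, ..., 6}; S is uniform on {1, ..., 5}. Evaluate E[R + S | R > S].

7

P(R > S) = 1/2.
Summing (R+S)·P(x,y) over outcomes with R > S gives 7/2.
E[R + S | R > S] = (7/2) / (1/2) = 7.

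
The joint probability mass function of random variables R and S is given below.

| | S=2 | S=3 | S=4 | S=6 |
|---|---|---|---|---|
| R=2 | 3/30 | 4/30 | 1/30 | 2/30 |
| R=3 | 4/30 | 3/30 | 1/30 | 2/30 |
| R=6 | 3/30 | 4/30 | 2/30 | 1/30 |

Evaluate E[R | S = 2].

P(S = 2) = 1/3.
Σ R·P over the event = 2·(3/30) + 3·(4/30) + 6·(3/30) = 6/5.
E[R | S = 2] = (6/5) / (1/3) = 18/5.

18/5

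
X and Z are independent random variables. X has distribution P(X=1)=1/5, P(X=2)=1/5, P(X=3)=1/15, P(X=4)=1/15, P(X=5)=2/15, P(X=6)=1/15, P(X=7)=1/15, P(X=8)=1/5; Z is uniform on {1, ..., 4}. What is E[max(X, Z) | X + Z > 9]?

P(X + Z > 9) = 1/5.
Summing max(X,Z)·P(x,y) over outcomes with X + Z > 9 gives 23/15.
E[max(X, Z) | X + Z > 9] = (23/15) / (1/5) = 23/3.

23/3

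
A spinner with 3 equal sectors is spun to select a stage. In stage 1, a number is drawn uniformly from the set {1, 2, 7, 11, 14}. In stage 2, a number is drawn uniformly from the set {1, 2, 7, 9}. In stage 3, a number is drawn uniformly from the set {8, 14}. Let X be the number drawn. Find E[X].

91/12

E[X | stage 1] = (1+2+7+11+14)/5 = 7.
E[X | stage 2] = (1+2+7+9)/4 = 19/4.
E[X | stage 3] = (8+14)/2 = 11.
E[X] = (1/3)·(7) + (1/3)·(19/4) + (1/3)·(11) = 91/12.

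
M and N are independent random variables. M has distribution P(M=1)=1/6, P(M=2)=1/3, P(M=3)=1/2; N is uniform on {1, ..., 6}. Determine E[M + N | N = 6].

P(N = 6) = 1/6.
Summing (M+N)·P(x,y) over outcomes with N = 6 gives 25/18.
E[M + N | N = 6] = (25/18) / (1/6) = 25/3.

25/3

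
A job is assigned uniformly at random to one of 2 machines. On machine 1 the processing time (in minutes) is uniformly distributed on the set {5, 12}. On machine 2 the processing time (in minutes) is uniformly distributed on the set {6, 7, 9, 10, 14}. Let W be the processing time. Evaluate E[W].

177/20

E[W | machine 1] = (5+12)/2 = 17/2.
E[W | machine 2] = (6+7+9+10+14)/5 = 46/5.
By the law of total expectation,
E[W] = (1/2)·(17/2) + (1/2)·(46/5) = 177/20.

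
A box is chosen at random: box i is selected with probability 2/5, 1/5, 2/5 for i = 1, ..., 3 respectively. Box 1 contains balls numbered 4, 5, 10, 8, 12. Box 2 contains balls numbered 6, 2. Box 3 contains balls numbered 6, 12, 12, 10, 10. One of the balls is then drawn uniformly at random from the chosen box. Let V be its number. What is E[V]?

198/25

E[V | box 1] = (4+5+10+8+12)/5 = 39/5.
E[V | box 2] = (6+2)/2 = 4.
E[V | box 3] = (6+12+12+10+10)/5 = 10.
By the law of total expectation,
E[V] = (2/5)·(39/5) + (1/5)·(4) + (2/5)·(10) = 198/25.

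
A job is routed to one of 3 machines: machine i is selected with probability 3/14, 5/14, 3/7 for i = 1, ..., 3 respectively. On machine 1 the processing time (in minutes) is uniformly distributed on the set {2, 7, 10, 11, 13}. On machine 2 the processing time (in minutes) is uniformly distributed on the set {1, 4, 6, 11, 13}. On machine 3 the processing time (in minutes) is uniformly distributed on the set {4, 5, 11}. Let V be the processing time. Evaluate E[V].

E[V | machine 1] = (2+7+10+11+13)/5 = 43/5.
E[V | machine 2] = (1+4+6+11+13)/5 = 7.
E[V | machine 3] = (4+5+11)/3 = 20/3.
E[V] = (3/14)·(43/5) + (5/14)·(7) + (3/7)·(20/3) = 36/5.

36/5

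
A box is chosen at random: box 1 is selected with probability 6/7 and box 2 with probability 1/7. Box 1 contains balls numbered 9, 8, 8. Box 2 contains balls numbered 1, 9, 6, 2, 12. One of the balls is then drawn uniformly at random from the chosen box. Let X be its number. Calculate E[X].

8

E[X | box 1] = (9+8+8)/3 = 25/3.
E[X | box 2] = (1+9+6+2+12)/5 = 6.
By the law of total expectation,
E[X] = (6/7)·(25/3) + (1/7)·(6) = 8.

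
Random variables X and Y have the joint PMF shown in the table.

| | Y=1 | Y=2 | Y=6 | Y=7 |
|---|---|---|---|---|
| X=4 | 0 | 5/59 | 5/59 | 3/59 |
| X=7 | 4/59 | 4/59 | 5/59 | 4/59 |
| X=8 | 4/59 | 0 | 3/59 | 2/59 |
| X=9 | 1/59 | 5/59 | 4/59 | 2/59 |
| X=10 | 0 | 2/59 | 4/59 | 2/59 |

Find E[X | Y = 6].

155/21

P(Y = 6) = 21/59.
Σ X·P over the event = 4·(5/59) + 7·(5/59) + 8·(3/59) + 9·(4/59) + 10·(4/59) = 155/59.
E[X | Y = 6] = (155/59) / (21/59) = 155/21.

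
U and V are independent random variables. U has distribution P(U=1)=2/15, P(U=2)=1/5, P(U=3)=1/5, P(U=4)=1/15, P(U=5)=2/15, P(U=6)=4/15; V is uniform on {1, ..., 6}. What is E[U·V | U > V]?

P(U > V) = 4/9.
Summing UV·P(x,y) over outcomes with U > V gives 517/90.
E[U·V | U > V] = (517/90) / (4/9) = 517/40.

517/40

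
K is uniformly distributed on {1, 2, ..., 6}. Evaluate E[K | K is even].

4

Given K is even, K is equally likely to be any of {2, 4, 6}.
E[K | K is even] = (2 + 4 + 6) / 3 = 4.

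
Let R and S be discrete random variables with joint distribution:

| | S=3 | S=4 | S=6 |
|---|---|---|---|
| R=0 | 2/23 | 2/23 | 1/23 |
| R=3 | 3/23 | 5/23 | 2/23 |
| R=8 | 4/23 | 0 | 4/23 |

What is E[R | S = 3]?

P(S = 3) = 9/23.
Σ R·P over the event = 0·(2/23) + 3·(3/23) + 8·(4/23) = 41/23.
E[R | S = 3] = (41/23) / (9/23) = 41/9.

41/9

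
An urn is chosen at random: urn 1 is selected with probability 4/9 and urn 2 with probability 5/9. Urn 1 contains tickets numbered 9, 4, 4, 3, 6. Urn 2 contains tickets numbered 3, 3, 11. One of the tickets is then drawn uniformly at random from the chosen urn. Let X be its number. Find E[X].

E[X | urn 1] = (9+4+4+3+6)/5 = 26/5.
E[X | urn 2] = (3+3+11)/3 = 17/3.
E[X] = (4/9)·(26/5) + (5/9)·(17/3) = 737/135.

737/135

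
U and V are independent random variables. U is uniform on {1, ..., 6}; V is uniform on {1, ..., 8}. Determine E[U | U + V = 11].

Outcomes with U + V = 11: (3,8), (4,7), (5,6), (6,5), each with probability 1/48.
E[U | U + V = 11] = (3 + 4 + 5 + 6) / 4 = 9/2.

9/2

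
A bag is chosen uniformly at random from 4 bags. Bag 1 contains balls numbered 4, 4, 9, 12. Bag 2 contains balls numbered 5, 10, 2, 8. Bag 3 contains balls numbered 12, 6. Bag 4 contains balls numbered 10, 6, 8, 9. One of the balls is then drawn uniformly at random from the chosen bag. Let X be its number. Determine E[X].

123/16

E[X | bag 1] = (4+4+9+12)/4 = 29/4.
E[X | bag 2] = (5+10+2+8)/4 = 25/4.
E[X | bag 3] = (12+6)/2 = 9.
E[X | bag 4] = (10+6+8+9)/4 = 33/4.
By the law of total expectation,
E[X] = (1/4)·(29/4) + (1/4)·(25/4) + (1/4)·(9) + (1/4)·(33/4) = 123/16.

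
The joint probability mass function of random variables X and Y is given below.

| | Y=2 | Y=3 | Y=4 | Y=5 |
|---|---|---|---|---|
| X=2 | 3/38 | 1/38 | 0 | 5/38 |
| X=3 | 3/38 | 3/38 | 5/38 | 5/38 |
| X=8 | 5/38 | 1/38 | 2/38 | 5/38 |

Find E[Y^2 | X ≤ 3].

78/5

P(X ≤ 3) = 25/38.
Σ Y^2·P over the event = 4·(3/38) + 9·(1/38) + 25·(5/38) + 4·(3/38) + 9·(3/38) + 16·(5/38) + 25·(5/38) = 195/19.
E[Y^2 | X ≤ 3] = (195/19) / (25/38) = 78/5.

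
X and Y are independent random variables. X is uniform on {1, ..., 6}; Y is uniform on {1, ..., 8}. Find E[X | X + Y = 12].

Outcomes with X + Y = 12: (4,8), (5,7), (6,6), each with probability 1/48.
E[X | X + Y = 12] = (4 + 5 + 6) / 3 = 5.

5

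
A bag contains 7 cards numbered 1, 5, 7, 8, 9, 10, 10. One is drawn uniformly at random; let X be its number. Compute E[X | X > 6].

P(X > 6) = 5/7.
Σ over the event: 7·1/7 + 8·1/7 + 9·1/7 + 10·2/7 = 44/7.
E[X | X > 6] = (44/7) / (5/7) = 44/5.

44/5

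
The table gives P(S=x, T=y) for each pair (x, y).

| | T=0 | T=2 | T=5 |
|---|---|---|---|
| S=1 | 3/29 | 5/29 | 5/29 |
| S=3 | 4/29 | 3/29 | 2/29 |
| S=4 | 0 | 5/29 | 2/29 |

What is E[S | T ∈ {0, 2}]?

P(T ∈ {0, 2}) = 20/29.
Σ S·P over the event = 1·(3/29) + 1·(5/29) + 3·(4/29) + 3·(3/29) + 4·(5/29) = 49/29.
E[S | T ∈ {0, 2}] = (49/29) / (20/29) = 49/20.

49/20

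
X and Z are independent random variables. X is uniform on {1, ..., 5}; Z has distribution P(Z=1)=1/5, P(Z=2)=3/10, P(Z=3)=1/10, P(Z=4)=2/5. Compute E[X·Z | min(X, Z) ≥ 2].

175/16

P(min(X, Z) ≥ 2) = 16/25.
Summing XZ·P(x,y) over outcomes with min(X, Z) ≥ 2 gives 7.
E[X·Z | min(X, Z) ≥ 2] = (7) / (16/25) = 175/16.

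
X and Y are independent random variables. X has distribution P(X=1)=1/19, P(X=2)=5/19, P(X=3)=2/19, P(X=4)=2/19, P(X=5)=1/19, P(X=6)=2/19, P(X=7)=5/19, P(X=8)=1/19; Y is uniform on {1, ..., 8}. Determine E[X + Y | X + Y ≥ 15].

P(X + Y ≥ 15) = 7/152.
Summing (X+Y)·P(x,y) over outcomes with X + Y ≥ 15 gives 53/76.
E[X + Y | X + Y ≥ 15] = (53/76) / (7/152) = 106/7.

106/7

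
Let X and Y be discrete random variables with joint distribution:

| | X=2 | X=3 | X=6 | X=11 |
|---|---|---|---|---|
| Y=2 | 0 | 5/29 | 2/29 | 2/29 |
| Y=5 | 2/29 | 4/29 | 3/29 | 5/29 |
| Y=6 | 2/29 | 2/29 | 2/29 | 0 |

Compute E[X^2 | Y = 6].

P(Y = 6) = 6/29.
Σ X^2·P over the event = 4·(2/29) + 9·(2/29) + 36·(2/29) = 98/29.
E[X^2 | Y = 6] = (98/29) / (6/29) = 49/3.

49/3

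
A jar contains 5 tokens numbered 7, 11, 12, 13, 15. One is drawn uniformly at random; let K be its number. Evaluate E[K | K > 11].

P(K > 11) = 3/5.
Σ over the event: 12·1/5 + 13·1/5 + 15·1/5 = 8.
E[K | K > 11] = (8) / (3/5) = 40/3.

40/3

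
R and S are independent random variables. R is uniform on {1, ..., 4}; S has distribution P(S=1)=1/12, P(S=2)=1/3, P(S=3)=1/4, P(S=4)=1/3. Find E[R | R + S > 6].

P(R + S > 6) = 11/48.
Summing R·P(x,y) over outcomes with R + S > 6 gives 5/6.
E[R | R + S > 6] = (5/6) / (11/48) = 40/11.

40/11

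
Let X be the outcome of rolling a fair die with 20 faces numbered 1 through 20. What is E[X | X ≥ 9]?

Given X ≥ 9, X is equally likely to be any of {9, 10, 11, 12, 13, 14, 15, 16, 17, 18, 19, 20}.
E[X | X ≥ 9] = (9 + 10 + 11 + 12 + 13 + 14 + 15 + 16 + 17 + 18 + 19 + 20) / 12 = 29/2.

29/2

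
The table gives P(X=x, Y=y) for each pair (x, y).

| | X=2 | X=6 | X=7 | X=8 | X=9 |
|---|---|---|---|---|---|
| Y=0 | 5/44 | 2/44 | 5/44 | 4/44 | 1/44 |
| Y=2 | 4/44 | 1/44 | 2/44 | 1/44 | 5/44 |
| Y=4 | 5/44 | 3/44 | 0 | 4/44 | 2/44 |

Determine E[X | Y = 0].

98/17

P(Y = 0) = 17/44.
Σ X·P over the event = 2·(5/44) + 6·(2/44) + 7·(5/44) + 8·(4/44) + 9·(1/44) = 49/22.
E[X | Y = 0] = (49/22) / (17/44) = 98/17.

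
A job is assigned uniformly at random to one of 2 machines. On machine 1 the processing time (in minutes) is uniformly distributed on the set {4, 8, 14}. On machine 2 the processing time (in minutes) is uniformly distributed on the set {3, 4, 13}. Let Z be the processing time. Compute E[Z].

E[Z | machine 1] = (4+8+14)/3 = 26/3.
E[Z | machine 2] = (3+4+13)/3 = 20/3.
By the law of total expectation,
E[Z] = (1/2)·(26/3) + (1/2)·(20/3) = 23/3.

23/3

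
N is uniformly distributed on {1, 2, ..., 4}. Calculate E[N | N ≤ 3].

Given N ≤ 3, N is equally likely to be any of {1, 2, 3}.
E[N | N ≤ 3] = (1 + 2 + 3) / 3 = 2.

2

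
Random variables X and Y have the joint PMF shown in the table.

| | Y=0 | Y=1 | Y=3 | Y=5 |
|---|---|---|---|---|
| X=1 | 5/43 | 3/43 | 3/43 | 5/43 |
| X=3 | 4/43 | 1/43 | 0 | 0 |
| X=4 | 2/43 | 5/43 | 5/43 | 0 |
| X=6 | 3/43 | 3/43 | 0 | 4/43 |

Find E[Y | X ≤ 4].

58/33

P(X ≤ 4) = 33/43.
Summing Y·P(X=x,Y=y) over the conditioning event gives 58/43.
E[Y | X ≤ 4] = (58/43) / (33/43) = 58/33.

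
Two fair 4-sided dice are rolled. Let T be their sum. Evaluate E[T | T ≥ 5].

P(T ≥ 5) = 5/8.
Σ over the event: 5·1/4 + 6·3/16 + 7·1/8 + 8·1/16 = 15/4.
E[T | T ≥ 5] = (15/4) / (5/8) = 6.

6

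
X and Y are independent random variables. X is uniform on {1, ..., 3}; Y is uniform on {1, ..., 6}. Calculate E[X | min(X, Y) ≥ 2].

5/2

Outcomes with min(X, Y) ≥ 2: (2,2), (2,3), (2,4), (2,5), (2,6), (3,2), (3,3), (3,4), (3,5), (3,6), each with probability 1/18.
E[X | min(X, Y) ≥ 2] = (2 + 2 + 2 + 2 + 2 + 3 + 3 + 3 + 3 + 3) / 10 = 5/2.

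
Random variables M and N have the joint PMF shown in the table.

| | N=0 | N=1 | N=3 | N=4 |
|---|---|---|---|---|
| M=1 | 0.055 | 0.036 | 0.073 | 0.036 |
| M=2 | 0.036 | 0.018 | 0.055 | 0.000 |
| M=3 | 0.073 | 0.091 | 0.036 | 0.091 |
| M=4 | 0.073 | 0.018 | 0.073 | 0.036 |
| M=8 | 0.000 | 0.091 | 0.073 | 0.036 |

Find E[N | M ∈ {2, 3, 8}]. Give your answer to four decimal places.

2.0000

P(M ∈ {2, 3, 8}) = 0.600.
Summing N·P(M=x,N=y) over the conditioning event gives 1.200.
E[N | M ∈ {2, 3, 8}] = (1.200) / (0.600) = 2.0000.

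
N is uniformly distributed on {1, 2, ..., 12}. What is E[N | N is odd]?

Given N is odd, N is equally likely to be any of {1, 3, 5, 7, 9, 11}.
E[N | N is odd] = (1 + 3 + 5 + 7 + 9 + 11) / 6 = 6.

6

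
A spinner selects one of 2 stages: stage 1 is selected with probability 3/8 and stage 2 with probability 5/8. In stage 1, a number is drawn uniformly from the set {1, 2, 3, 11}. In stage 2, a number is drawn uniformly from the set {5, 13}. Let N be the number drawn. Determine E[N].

231/32

E[N | stage 1] = (1+2+3+11)/4 = 17/4.
E[N | stage 2] = (5+13)/2 = 9.
By the law of total expectation,
E[N] = (3/8)·(17/4) + (5/8)·(9) = 231/32.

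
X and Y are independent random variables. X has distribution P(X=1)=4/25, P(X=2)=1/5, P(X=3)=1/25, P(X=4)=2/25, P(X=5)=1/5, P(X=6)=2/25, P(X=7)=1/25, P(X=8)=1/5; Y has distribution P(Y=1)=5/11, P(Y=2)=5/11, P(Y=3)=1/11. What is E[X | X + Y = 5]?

P(X + Y = 5) = 4/55.
Summing X·P(x,y) over outcomes with X + Y = 5 gives 13/55.
E[X | X + Y = 5] = (13/55) / (4/55) = 13/4.

13/4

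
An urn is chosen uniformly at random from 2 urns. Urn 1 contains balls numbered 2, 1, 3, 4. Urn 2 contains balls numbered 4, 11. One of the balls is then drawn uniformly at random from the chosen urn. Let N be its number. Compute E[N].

5

E[N | urn 1] = (2+1+3+4)/4 = 5/2.
E[N | urn 2] = (4+11)/2 = 15/2.
E[N] = (1/2)·(5/2) + (1/2)·(15/2) = 5.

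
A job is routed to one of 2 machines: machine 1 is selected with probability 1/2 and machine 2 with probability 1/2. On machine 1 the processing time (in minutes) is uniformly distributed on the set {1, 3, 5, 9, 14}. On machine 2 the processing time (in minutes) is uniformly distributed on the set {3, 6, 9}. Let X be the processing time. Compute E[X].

E[X | machine 1] = (1+3+5+9+14)/5 = 32/5.
E[X | machine 2] = (3+6+9)/3 = 6.
By the law of total expectation,
E[X] = (1/2)·(32/5) + (1/2)·(6) = 31/5.

31/5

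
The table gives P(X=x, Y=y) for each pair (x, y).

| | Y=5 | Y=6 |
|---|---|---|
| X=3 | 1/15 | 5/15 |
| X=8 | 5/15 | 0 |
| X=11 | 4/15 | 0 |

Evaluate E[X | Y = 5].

P(Y = 5) = 2/3.
Σ X·P over the event = 3·(1/15) + 8·(5/15) + 11·(4/15) = 29/5.
E[X | Y = 5] = (29/5) / (2/3) = 87/10.

87/10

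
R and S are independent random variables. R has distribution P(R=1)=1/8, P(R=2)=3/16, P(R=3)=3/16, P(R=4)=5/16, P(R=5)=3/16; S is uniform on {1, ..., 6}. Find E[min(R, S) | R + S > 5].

P(R + S > 5) = 17/24.
Summing min(R,S)·P(x,y) over outcomes with R + S > 5 gives 203/96.
E[min(R, S) | R + S > 5] = (203/96) / (17/24) = 203/68.

203/68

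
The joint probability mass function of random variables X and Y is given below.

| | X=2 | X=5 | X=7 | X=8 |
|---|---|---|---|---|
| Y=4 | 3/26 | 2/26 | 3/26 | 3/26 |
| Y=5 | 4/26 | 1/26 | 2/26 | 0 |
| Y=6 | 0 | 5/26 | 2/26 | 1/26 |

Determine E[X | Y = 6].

P(Y = 6) = 4/13.
Σ X·P over the event = 5·(5/26) + 7·(2/26) + 8·(1/26) = 47/26.
E[X | Y = 6] = (47/26) / (4/13) = 47/8.

47/8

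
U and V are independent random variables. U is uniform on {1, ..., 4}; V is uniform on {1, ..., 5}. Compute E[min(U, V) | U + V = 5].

3/2

Outcomes with U + V = 5: (1,4), (2,3), (3,2), (4,1), each with probability 1/20.
E[min(U, V) | U + V = 5] = (1 + 2 + 2 + 1) / 4 = 3/2.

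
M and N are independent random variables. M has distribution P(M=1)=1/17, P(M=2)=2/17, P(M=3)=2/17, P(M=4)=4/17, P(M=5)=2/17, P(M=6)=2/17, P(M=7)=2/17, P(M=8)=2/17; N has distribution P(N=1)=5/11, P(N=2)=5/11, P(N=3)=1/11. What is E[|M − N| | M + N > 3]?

566/167

P(M + N > 3) = 167/187.
Summing |M−N|·P(x,y) over outcomes with M + N > 3 gives 566/187.
E[|M − N| | M + N > 3] = (566/187) / (167/187) = 566/167.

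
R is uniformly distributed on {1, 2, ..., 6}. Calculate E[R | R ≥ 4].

Given R ≥ 4, R is equally likely to be any of {4, 5, 6}.
E[R | R ≥ 4] = (4 + 5 + 6) / 3 = 5.

5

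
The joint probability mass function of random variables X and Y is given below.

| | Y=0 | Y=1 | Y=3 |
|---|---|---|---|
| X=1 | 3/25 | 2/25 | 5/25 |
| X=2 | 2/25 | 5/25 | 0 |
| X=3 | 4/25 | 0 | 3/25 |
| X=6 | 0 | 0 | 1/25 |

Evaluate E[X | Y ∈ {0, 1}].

P(Y ∈ {0, 1}) = 16/25.
Σ X·P over the event = 1·(3/25) + 1·(2/25) + 2·(2/25) + 2·(5/25) + 3·(4/25) = 31/25.
E[X | Y ∈ {0, 1}] = (31/25) / (16/25) = 31/16.

31/16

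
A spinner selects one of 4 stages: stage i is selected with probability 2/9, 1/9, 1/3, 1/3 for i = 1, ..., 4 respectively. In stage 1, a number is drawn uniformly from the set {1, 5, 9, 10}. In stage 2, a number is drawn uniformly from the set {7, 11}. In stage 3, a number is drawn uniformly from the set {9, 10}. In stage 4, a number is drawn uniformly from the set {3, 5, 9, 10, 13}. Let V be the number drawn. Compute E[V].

E[V | stage 1] = (1+5+9+10)/4 = 25/4.
E[V | stage 2] = (7+11)/2 = 9.
E[V | stage 3] = (9+10)/2 = 19/2.
E[V | stage 4] = (3+5+9+10+13)/5 = 8.
E[V] = (2/9)·(25/4) + (1/9)·(9) + (1/3)·(19/2) + (1/3)·(8) = 74/9.

74/9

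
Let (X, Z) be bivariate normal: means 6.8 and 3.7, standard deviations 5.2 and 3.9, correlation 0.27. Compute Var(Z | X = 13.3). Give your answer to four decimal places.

14.1012

For a bivariate normal, Var(Z | X=x) = σ_Z²(1 − ρ²).
Var(Z | X=13.3) = (3.9)²·(1 − (0.27)²) = 15.21·0.9271 = 14.1012.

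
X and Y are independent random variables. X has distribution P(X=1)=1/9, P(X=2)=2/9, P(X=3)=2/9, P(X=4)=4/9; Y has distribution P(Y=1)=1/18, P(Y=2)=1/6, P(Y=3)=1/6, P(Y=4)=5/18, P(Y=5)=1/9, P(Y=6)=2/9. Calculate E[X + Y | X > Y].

110/19

P(X > Y) = 19/81.
Summing (X+Y)·P(x,y) over outcomes with X > Y gives 110/81.
E[X + Y | X > Y] = (110/81) / (19/81) = 110/19.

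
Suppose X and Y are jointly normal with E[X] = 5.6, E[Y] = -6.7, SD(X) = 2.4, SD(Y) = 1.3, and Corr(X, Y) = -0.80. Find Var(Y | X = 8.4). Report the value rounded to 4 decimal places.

0.6084

The conditional variance in a bivariate normal is σ_Y²(1 − ρ²), independent of x.
Var(Y | X=8.4) = (1.3)²·(1 − (-0.80)²) = 1.69·0.36 = 0.6084.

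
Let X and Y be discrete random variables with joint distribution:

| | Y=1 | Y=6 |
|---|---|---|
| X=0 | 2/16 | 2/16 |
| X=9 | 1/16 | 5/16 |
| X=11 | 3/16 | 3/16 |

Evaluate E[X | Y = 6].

P(Y = 6) = 5/8.
Summing X·P(X=x,Y=y) over the conditioning event gives 39/8.
E[X | Y = 6] = (39/8) / (5/8) = 39/5.

39/5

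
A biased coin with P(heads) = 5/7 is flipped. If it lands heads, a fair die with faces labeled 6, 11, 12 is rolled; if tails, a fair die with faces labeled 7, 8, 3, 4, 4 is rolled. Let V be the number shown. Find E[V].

E[V | heads] = (6+11+12)/3 = 29/3.
E[V | tails] = (7+8+3+4+4)/5 = 26/5.
By the law of total expectation,
E[V] = (5/7)·(29/3) + (2/7)·(26/5) = 881/105.

881/105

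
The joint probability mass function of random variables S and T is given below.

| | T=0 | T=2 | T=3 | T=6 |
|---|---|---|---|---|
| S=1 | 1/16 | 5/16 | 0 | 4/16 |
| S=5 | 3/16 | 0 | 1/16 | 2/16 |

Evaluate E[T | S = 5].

5/2

P(S = 5) = 3/8.
Σ T·P over the event = 0·(3/16) + 3·(1/16) + 6·(2/16) = 15/16.
E[T | S = 5] = (15/16) / (3/8) = 5/2.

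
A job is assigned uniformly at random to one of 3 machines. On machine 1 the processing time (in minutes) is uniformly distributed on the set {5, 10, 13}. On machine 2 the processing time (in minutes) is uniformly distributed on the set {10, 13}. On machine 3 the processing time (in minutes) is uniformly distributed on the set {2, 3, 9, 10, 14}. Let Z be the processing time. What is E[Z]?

853/90

E[Z | machine 1] = (5+10+13)/3 = 28/3.
E[Z | machine 2] = (10+13)/2 = 23/2.
E[Z | machine 3] = (2+3+9+10+14)/5 = 38/5.
E[Z] = (1/3)·(28/3) + (1/3)·(23/2) + (1/3)·(38/5) = 853/90.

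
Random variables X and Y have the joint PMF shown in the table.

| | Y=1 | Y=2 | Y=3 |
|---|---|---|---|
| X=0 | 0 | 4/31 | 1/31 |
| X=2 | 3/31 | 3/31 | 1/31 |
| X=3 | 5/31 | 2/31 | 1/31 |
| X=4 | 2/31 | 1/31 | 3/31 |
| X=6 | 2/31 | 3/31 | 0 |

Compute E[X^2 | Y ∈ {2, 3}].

215/19

P(Y ∈ {2, 3}) = 19/31.
Summing X^2·P(X=x,Y=y) over the conditioning event gives 215/31.
E[X^2 | Y ∈ {2, 3}] = (215/31) / (19/31) = 215/19.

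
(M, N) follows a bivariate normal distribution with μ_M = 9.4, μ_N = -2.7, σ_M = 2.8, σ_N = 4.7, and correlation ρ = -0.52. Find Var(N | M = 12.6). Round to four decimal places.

16.1169

The conditional variance in a bivariate normal is σ_N²(1 − ρ²), independent of x.
Var(N | M=12.6) = (4.7)²·(1 − (-0.52)²) = 22.09·0.7296 = 16.1169.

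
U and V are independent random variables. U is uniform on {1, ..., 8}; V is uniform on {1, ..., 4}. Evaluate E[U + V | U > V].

P(U > V) = 11/16.
Summing (U+V)·P(x,y) over outcomes with U > V gives 87/16.
E[U + V | U > V] = (87/16) / (11/16) = 87/11.

87/11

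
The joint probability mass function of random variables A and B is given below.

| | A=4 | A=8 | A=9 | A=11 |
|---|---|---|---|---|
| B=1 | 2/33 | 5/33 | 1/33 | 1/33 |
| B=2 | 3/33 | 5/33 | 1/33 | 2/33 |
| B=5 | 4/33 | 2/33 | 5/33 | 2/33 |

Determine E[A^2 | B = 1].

P(B = 1) = 3/11.
Σ A^2·P over the event = 16·(2/33) + 64·(5/33) + 81·(1/33) + 121·(1/33) = 554/33.
E[A^2 | B = 1] = (554/33) / (3/11) = 554/9.

554/9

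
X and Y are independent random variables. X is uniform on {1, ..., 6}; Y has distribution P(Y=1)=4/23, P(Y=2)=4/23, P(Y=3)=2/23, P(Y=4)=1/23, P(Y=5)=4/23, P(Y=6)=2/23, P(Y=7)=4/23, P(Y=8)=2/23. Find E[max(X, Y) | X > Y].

P(X > Y) = 8/23.
Summing max(X,Y)·P(x,y) over outcomes with X > Y gives 217/138.
E[max(X, Y) | X > Y] = (217/138) / (8/23) = 217/48.

217/48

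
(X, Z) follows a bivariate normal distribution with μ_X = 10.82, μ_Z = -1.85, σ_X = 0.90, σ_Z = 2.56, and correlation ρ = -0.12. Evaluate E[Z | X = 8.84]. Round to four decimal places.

-1.1742

For a bivariate normal, E[Z | X=x] = μ_Z + ρ·(σ_Z/σ_X)·(x − μ_X).
E[Z | X=8.84] = -1.85 + (-0.12)·(2.56/0.90)·(8.84 − (10.82)) = -1.85 + (-0.34133)·(-1.98) = -1.1742.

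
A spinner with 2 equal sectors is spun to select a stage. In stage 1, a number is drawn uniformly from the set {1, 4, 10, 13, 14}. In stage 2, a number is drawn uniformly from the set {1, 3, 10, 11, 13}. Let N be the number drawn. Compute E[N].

E[N | stage 1] = (1+4+10+13+14)/5 = 42/5.
E[N | stage 2] = (1+3+10+11+13)/5 = 38/5.
E[N] = (1/2)·(42/5) + (1/2)·(38/5) = 8.

8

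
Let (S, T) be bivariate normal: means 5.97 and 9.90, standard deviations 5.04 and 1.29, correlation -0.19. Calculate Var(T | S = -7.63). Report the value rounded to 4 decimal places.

For a bivariate normal, Var(T | S=x) = σ_T²(1 − ρ²).
Var(T | S=-7.63) = (1.29)²·(1 − (-0.19)²) = 1.6641·0.9639 = 1.6040.

1.6040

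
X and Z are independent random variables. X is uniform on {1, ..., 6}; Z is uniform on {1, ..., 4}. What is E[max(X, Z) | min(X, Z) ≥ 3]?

P(min(X, Z) ≥ 3) = 1/3.
Summing max(X,Z)·P(x,y) over outcomes with min(X, Z) ≥ 3 gives 37/24.
E[max(X, Z) | min(X, Z) ≥ 3] = (37/24) / (1/3) = 37/8.

37/8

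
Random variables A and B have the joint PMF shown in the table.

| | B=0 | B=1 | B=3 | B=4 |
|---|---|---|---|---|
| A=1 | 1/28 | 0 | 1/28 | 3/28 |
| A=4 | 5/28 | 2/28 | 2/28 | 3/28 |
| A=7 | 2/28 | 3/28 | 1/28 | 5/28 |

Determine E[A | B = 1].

P(B = 1) = 5/28.
Σ A·P over the event = 4·(2/28) + 7·(3/28) = 29/28.
E[A | B = 1] = (29/28) / (5/28) = 29/5.

29/5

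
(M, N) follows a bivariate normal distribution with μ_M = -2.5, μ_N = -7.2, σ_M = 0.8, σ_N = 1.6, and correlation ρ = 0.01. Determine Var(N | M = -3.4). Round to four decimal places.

2.5597

For a bivariate normal, Var(N | M=x) = σ_N²(1 − ρ²).
Var(N | M=-3.4) = (1.6)²·(1 − (0.01)²) = 2.56·0.9999 = 2.5597.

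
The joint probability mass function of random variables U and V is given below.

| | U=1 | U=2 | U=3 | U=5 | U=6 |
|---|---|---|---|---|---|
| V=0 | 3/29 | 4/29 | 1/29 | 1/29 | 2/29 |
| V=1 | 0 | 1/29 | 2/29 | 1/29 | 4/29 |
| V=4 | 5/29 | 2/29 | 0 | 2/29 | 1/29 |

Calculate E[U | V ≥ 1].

P(V ≥ 1) = 18/29.
Summing U·P(U=x,V=y) over the conditioning event gives 62/29.
E[U | V ≥ 1] = (62/29) / (18/29) = 31/9.

31/9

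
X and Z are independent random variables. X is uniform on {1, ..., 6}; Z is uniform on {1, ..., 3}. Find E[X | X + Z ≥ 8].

Outcomes with X + Z ≥ 8: (5,3), (6,2), (6,3), each with probability 1/18.
E[X | X + Z ≥ 8] = (5 + 6 + 6) / 3 = 17/3.

17/3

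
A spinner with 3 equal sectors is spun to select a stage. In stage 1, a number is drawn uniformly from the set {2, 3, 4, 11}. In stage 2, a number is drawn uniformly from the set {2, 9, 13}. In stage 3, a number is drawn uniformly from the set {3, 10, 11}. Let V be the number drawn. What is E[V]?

7

E[V | stage 1] = (2+3+4+11)/4 = 5.
E[V | stage 2] = (2+9+13)/3 = 8.
E[V | stage 3] = (3+10+11)/3 = 8.
E[V] = (1/3)·(5) + (1/3)·(8) + (1/3)·(8) = 7.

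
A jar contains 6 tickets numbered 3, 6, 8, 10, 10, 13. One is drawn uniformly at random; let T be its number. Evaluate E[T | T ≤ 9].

17/3

P(T ≤ 9) = 1/2.
Σ over the event: 3·1/6 + 6·1/6 + 8·1/6 = 17/6.
E[T | T ≤ 9] = (17/6) / (1/2) = 17/3.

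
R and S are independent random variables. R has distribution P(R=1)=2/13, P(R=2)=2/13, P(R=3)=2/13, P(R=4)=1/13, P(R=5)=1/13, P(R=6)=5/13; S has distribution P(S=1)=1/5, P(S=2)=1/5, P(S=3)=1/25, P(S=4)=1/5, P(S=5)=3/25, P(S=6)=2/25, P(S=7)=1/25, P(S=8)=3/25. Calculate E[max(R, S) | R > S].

P(R > S) = 152/325.
Summing max(R,S)·P(x,y) over outcomes with R > S gives 774/325.
E[max(R, S) | R > S] = (774/325) / (152/325) = 387/76.

387/76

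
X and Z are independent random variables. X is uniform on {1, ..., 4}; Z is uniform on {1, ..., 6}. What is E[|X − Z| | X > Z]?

5/3

Outcomes with X > Z: (2,1), (3,1), (3,2), (4,1), (4,2), (4,3), each with probability 1/24.
E[|X − Z| | X > Z] = (1 + 2 + 1 + 3 + 2 + 1) / 6 = 5/3.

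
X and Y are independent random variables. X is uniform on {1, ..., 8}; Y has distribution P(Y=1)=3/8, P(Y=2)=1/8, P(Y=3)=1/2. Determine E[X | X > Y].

P(X > Y) = 47/64.
Summing X·P(x,y) over outcomes with X > Y gives 129/32.
E[X | X > Y] = (129/32) / (47/64) = 258/47.

258/47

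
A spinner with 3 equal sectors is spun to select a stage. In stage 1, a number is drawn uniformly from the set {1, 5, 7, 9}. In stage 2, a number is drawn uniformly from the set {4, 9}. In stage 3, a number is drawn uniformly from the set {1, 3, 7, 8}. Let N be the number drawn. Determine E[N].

67/12

E[N | stage 1] = (1+5+7+9)/4 = 11/2.
E[N | stage 2] = (4+9)/2 = 13/2.
E[N | stage 3] = (1+3+7+8)/4 = 19/4.
By the law of total expectation,
E[N] = (1/3)·(11/2) + (1/3)·(13/2) + (1/3)·(19/4) = 67/12.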